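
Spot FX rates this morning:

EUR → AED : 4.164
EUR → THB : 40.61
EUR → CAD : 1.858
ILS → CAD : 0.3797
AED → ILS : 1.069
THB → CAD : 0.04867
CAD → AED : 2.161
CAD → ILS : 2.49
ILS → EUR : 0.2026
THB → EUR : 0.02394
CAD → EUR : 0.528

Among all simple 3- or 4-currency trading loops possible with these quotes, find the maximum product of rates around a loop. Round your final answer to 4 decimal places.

EUR→THB→CAD→EUR: 40.61 × 0.04867 × 0.528 = 1.04359
EUR→THB→CAD→ILS→EUR: 40.61 × 0.04867 × 2.49 × 0.2026 = 0.99709
EUR→CAD→ILS→EUR: 1.858 × 2.49 × 0.2026 = 0.93731
EUR→AED→ILS→EUR: 4.164 × 1.069 × 0.2026 = 0.90184
EUR→AED→ILS→CAD→EUR: 4.164 × 1.069 × 0.3797 × 0.528 = 0.89241
AED→ILS→CAD→AED: 1.069 × 0.3797 × 2.161 = 0.87715
EUR→CAD→AED→ILS→EUR: 1.858 × 2.161 × 1.069 × 0.2026 = 0.86960
Maximum is EUR→THB→CAD→EUR at 1.0436; arbitrage exists.

1.0436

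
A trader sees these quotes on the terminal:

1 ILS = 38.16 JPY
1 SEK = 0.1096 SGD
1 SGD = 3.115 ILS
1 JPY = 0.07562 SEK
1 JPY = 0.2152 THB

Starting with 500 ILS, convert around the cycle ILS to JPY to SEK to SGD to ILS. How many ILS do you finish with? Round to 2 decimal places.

500 ILS × 38.16 = 19080 JPY
19080 JPY × 0.07562 = 1442.8296 SEK
1442.8296 SEK × 0.1096 = 158.13412416 SGD
158.13412416 SGD × 3.115 = 492.5877967584 ILS

492.59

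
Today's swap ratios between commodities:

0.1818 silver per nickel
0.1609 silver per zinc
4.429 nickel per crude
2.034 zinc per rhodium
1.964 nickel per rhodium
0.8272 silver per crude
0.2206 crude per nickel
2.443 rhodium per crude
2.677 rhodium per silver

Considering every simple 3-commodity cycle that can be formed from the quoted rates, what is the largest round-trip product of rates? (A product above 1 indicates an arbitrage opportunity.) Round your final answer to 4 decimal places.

1.0585

rhodium→nickel→crude→rhodium: 1.964 × 0.2206 × 2.443 = 1.05845
rhodium→nickel→silver→rhodium: 1.964 × 0.1818 × 2.677 = 0.95584
rhodium→zinc→silver→rhodium: 2.034 × 0.1609 × 2.677 = 0.87610
Maximum is rhodium→nickel→crude→rhodium at 1.0585; arbitrage exists.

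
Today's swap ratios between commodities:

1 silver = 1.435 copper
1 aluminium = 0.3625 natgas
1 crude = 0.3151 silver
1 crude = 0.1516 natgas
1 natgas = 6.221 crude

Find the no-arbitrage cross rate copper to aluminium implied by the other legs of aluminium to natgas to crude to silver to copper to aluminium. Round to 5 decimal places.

0.98069

Known legs of the cycle: 0.3625 × 6.221 × 0.3151 × 1.435 = 1.01969083645625
For no arbitrage the full-cycle product must be 1, so the missing rate is 1 / 1.01969083645625 ≈ 0.9806894.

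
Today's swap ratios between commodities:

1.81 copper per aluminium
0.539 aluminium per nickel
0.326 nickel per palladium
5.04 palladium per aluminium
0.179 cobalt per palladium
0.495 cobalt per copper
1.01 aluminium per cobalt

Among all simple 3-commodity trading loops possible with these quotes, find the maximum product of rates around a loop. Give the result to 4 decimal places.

palladium→cobalt→aluminium→palladium: 0.179 × 1.01 × 5.04 = 0.91118
copper→cobalt→aluminium→copper: 0.495 × 1.01 × 1.81 = 0.90491
palladium→nickel→aluminium→palladium: 0.326 × 0.539 × 5.04 = 0.88560
Maximum is palladium→cobalt→aluminium→palladium at 0.9112; no arbitrage — every cycle loses value.

0.9112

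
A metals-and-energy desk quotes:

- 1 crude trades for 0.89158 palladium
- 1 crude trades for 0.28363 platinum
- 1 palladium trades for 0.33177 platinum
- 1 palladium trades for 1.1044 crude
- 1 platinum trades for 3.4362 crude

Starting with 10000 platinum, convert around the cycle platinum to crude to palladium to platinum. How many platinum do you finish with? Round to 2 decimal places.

10000 platinum × 3.4362 = 34362 crude
34362 crude × 0.89158 = 30636.47196 palladium
30636.47196 palladium × 0.33177 = 10164.2623021692 platinum

10164.26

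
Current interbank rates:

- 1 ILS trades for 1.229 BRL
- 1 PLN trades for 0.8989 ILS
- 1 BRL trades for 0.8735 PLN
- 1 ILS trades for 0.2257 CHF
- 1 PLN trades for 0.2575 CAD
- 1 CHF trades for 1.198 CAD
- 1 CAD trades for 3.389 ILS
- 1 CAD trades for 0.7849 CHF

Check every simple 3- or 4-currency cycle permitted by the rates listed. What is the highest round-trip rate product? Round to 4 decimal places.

0.9650

BRL→PLN→ILS→BRL: 0.8735 × 0.8989 × 1.229 = 0.96500
CAD→ILS→BRL→PLN→CAD: 3.389 × 1.229 × 0.8735 × 0.2575 = 0.93684
CAD→ILS→CHF→CAD: 3.389 × 0.2257 × 1.198 = 0.91635
Maximum is BRL→PLN→ILS→BRL at 0.9650; no arbitrage — every cycle loses value.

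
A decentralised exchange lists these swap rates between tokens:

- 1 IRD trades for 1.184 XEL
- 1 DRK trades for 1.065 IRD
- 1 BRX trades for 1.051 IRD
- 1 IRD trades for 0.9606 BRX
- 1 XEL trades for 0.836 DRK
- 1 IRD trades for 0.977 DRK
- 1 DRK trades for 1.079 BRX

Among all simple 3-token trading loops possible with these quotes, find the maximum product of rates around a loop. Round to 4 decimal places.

1.1079

BRX→IRD→DRK→BRX: 1.051 × 0.977 × 1.079 = 1.10795
XEL→DRK→IRD→XEL: 0.836 × 1.065 × 1.184 = 1.05416
Maximum is BRX→IRD→DRK→BRX at 1.1079; arbitrage exists.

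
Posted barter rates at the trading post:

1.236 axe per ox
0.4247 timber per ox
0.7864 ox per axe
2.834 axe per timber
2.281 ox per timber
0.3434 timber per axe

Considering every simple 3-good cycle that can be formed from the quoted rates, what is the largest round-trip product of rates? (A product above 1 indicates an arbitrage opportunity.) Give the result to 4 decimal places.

0.9682

ox→axe→timber→ox: 1.236 × 0.3434 × 2.281 = 0.96815
ox→timber→axe→ox: 0.4247 × 2.834 × 0.7864 = 0.94651
Maximum is ox→axe→timber→ox at 0.9682; no arbitrage — every cycle loses value.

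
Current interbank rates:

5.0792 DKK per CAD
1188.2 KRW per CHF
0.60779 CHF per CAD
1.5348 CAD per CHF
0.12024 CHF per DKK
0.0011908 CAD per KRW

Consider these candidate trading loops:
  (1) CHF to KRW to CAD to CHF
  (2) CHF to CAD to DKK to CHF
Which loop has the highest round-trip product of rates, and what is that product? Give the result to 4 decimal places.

0.9373

(1) 1188.2 × 0.0011908 × 0.60779 = 0.85997
(2) 1.5348 × 5.0792 × 0.12024 = 0.93734
Highest is cycle (2) at 0.9373 (≤1, no arbitrage).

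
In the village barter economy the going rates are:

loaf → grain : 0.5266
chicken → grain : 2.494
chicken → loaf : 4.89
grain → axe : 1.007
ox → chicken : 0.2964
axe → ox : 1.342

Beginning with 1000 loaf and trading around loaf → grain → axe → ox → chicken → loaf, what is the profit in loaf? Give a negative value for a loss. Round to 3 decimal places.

1000 loaf × 0.5266 = 526.6 grain
526.6 grain × 1.007 = 530.2862 axe
530.2862 axe × 1.342 = 711.6440804 ox
711.6440804 ox × 0.2964 = 210.93130543056 chicken
210.93130543056 chicken × 4.89 = 1031.4540835554384 loaf
Net change: 1031.4540835554384 − 1000 = 31.4540835554384 loaf

31.454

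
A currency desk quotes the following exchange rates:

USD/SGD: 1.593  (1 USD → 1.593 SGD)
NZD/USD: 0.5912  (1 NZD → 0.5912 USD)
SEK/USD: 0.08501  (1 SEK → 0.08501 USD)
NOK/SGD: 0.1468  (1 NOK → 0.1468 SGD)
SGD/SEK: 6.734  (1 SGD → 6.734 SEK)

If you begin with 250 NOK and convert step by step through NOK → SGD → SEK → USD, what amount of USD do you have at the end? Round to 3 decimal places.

21.009

250 NOK × 0.1468 = 36.7 SGD
36.7 SGD × 6.734 = 247.1378 SEK
247.1378 SEK × 0.08501 = 21.009184378 USD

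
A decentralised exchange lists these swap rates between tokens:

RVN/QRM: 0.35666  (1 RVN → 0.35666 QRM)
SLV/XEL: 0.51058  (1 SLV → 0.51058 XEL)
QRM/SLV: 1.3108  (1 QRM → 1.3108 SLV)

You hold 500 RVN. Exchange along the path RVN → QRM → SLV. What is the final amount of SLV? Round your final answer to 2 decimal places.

500 RVN × 0.35666 = 178.33 QRM
178.33 QRM × 1.3108 = 233.754964 SLV

233.75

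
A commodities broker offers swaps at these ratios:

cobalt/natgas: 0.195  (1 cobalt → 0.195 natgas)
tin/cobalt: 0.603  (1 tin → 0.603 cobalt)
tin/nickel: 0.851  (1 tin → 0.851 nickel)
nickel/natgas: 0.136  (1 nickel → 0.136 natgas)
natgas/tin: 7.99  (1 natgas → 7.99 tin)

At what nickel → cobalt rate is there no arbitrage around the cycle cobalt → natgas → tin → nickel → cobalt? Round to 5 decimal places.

0.75420

Known legs of the cycle: 0.195 × 7.99 × 0.851 = 1.32590055
For no arbitrage the full-cycle product must be 1, so the missing rate is 1 / 1.32590055 ≈ 0.7542044.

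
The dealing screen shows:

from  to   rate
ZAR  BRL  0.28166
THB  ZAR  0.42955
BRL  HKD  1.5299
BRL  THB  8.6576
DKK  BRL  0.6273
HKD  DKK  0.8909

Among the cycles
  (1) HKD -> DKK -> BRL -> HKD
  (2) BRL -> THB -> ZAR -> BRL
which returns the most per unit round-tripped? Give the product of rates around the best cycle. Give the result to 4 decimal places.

(1) 0.8909 × 0.6273 × 1.5299 = 0.85500
(2) 8.6576 × 0.42955 × 0.28166 = 1.04746
Highest is cycle (2) at 1.0475 (>1, arbitrage).

1.0475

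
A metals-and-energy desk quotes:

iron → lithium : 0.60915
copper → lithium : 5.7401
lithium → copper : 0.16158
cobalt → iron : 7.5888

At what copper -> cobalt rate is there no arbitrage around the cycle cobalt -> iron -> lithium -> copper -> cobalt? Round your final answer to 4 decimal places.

1.3388

Known legs of the cycle: 7.5888 × 0.60915 × 0.16158 = 0.7469386968816
For no arbitrage the full-cycle product must be 1, so the missing rate is 1 / 0.7469386968816 ≈ 1.338798.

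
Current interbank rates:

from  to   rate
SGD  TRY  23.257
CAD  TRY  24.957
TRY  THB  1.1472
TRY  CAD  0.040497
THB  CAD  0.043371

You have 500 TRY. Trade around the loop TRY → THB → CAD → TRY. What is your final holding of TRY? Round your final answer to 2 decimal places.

620.87

500 TRY × 1.1472 = 573.6 THB
573.6 THB × 0.043371 = 24.8776056 CAD
24.8776056 CAD × 24.957 = 620.8704029592 TRY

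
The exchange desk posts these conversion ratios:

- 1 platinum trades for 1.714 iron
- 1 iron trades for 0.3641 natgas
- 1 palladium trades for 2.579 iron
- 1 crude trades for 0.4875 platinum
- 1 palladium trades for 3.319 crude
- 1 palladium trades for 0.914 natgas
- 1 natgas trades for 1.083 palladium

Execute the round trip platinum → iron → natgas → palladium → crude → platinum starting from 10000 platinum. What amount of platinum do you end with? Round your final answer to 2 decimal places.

10935.58

10000 platinum × 1.714 = 17140 iron
17140 iron × 0.3641 = 6240.674 natgas
6240.674 natgas × 1.083 = 6758.649942 palladium
6758.649942 palladium × 3.319 = 22431.959157498 crude
22431.959157498 crude × 0.4875 = 10935.580089280275 platinum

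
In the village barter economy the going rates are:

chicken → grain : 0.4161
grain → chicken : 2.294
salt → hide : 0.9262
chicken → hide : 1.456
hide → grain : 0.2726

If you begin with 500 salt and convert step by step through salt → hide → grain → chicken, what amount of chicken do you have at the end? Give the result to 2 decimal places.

500 salt × 0.9262 = 463.1 hide
463.1 hide × 0.2726 = 126.24106 grain
126.24106 grain × 2.294 = 289.59699164 chicken

289.60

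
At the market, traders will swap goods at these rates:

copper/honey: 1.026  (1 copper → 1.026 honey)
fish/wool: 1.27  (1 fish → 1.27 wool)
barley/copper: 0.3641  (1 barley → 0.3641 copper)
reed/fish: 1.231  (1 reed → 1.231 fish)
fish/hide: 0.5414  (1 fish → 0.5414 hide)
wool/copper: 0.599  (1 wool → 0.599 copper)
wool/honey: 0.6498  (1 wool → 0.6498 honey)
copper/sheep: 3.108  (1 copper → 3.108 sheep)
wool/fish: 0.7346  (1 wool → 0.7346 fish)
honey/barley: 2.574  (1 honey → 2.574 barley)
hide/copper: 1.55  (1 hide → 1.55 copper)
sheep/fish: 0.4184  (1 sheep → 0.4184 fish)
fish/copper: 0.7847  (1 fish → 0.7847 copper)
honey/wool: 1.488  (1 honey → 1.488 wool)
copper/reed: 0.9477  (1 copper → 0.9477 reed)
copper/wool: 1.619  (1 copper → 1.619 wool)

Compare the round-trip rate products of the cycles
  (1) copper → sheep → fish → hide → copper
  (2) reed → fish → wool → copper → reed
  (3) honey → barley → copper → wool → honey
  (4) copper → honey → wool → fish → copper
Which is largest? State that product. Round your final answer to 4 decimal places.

(1) 3.108 × 0.4184 × 0.5414 × 1.55 = 1.09125
(2) 1.231 × 1.27 × 0.599 × 0.9477 = 0.88748
(3) 2.574 × 0.3641 × 1.619 × 0.6498 = 0.98595
(4) 1.026 × 1.488 × 0.7346 × 0.7847 = 0.88004
Highest is cycle (1) at 1.0912 (>1, arbitrage).

1.0912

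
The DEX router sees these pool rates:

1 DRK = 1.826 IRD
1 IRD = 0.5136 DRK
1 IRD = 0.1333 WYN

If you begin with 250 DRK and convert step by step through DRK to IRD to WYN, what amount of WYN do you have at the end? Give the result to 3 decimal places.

60.851

250 DRK × 1.826 = 456.5 IRD
456.5 IRD × 0.1333 = 60.85145 WYN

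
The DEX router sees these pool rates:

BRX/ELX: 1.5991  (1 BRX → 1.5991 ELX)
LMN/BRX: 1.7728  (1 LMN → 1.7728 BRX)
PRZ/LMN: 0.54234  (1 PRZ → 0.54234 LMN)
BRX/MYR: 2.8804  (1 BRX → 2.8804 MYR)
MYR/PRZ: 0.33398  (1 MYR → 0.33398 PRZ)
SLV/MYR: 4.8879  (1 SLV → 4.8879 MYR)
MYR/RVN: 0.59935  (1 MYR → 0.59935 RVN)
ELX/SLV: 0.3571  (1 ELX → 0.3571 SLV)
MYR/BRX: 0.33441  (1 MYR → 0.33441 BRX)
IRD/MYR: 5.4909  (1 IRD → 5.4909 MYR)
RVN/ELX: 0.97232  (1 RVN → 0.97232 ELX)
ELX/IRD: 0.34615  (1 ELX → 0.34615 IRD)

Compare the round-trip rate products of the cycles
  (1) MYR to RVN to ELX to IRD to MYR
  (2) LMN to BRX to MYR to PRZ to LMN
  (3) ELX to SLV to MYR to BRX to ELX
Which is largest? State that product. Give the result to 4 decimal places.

(1) 0.59935 × 0.97232 × 0.34615 × 5.4909 = 1.10764
(2) 1.7728 × 2.8804 × 0.33398 × 0.54234 = 0.92492
(3) 0.3571 × 4.8879 × 0.33441 × 1.5991 = 0.93340
Highest is cycle (1) at 1.1076 (>1, arbitrage).

1.1076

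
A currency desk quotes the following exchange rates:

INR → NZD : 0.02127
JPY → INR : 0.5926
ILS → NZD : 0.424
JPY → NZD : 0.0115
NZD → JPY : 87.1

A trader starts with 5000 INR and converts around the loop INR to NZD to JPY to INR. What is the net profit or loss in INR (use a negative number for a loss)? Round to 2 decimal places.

489.30

5000 INR × 0.02127 = 106.35 NZD
106.35 NZD × 87.1 = 9263.085 JPY
9263.085 JPY × 0.5926 = 5489.304171 INR
Net change: 5489.304171 − 5000 = 489.304171 INR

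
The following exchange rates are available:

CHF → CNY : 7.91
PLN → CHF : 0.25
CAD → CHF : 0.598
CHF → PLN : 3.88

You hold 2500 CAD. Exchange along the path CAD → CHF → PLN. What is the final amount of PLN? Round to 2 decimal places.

5800.60

2500 CAD × 0.598 = 1495 CHF
1495 CHF × 3.88 = 5800.6 PLN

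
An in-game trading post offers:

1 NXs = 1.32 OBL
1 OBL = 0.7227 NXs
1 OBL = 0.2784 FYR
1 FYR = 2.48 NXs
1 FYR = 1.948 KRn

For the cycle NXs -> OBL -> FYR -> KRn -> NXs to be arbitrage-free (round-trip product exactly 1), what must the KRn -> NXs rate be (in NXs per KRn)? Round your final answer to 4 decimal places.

Known legs of the cycle: 1.32 × 0.2784 × 1.948 = 0.715866624
For no arbitrage the full-cycle product must be 1, so the missing rate is 1 / 0.715866624 ≈ 1.396908.

1.3969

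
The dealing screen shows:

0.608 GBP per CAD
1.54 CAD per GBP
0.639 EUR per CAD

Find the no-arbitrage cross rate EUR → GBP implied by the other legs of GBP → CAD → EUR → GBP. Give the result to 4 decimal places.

1.0162

Known legs of the cycle: 1.54 × 0.639 = 0.98406
For no arbitrage the full-cycle product must be 1, so the missing rate is 1 / 0.98406 ≈ 1.016198.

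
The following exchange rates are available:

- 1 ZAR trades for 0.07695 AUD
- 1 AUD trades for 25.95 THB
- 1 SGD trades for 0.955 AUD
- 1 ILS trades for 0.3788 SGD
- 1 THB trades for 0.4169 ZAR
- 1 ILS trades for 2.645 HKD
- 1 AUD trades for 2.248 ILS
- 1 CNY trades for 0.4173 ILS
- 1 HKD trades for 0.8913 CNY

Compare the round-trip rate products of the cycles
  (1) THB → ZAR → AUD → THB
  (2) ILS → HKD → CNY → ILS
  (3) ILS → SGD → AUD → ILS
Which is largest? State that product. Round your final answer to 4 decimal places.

0.9838

(1) 0.4169 × 0.07695 × 25.95 = 0.83249
(2) 2.645 × 0.8913 × 0.4173 = 0.98378
(3) 0.3788 × 0.955 × 2.248 = 0.81322
Highest is cycle (2) at 0.9838 (≤1, no arbitrage).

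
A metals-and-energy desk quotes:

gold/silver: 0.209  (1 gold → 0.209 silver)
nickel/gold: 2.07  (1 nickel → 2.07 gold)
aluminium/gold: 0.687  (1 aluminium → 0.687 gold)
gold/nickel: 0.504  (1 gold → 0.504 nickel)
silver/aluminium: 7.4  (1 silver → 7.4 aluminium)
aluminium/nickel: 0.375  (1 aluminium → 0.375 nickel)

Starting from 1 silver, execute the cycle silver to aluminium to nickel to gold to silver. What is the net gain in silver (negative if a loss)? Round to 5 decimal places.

0.20055

1 silver × 7.4 = 7.4 aluminium
7.4 aluminium × 0.375 = 2.775 nickel
2.775 nickel × 2.07 = 5.74425 gold
5.74425 gold × 0.209 = 1.20054825 silver
Net change: 1.20054825 − 1 = 0.20054825 silver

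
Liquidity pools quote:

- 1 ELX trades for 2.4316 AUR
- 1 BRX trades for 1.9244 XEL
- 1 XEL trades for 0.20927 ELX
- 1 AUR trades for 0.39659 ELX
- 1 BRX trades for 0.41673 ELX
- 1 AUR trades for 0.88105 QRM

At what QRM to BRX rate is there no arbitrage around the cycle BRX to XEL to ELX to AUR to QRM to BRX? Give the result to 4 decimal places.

Known legs of the cycle: 1.9244 × 0.20927 × 2.4316 × 0.88105 = 0.86276995481232184
For no arbitrage the full-cycle product must be 1, so the missing rate is 1 / 0.86276995481232184 ≈ 1.159058.

1.1591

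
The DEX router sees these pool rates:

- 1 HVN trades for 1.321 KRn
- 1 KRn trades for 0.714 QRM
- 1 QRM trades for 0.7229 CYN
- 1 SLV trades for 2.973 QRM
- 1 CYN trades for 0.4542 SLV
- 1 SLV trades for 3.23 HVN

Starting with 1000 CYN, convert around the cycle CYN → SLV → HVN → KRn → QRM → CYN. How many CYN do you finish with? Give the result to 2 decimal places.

1000.30

1000 CYN × 0.4542 = 454.2 SLV
454.2 SLV × 3.23 = 1467.066 HVN
1467.066 HVN × 1.321 = 1937.994186 KRn
1937.994186 KRn × 0.714 = 1383.727848804 QRM
1383.727848804 QRM × 0.7229 = 1000.2968619004116 CYN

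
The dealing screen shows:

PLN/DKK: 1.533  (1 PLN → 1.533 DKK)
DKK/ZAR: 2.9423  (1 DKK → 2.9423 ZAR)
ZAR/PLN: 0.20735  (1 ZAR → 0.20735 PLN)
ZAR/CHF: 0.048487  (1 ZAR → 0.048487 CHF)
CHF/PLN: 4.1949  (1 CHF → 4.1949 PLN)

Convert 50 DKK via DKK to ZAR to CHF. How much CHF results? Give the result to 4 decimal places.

50 DKK × 2.9423 = 147.115 ZAR
147.115 ZAR × 0.048487 = 7.133165005 CHF

7.1332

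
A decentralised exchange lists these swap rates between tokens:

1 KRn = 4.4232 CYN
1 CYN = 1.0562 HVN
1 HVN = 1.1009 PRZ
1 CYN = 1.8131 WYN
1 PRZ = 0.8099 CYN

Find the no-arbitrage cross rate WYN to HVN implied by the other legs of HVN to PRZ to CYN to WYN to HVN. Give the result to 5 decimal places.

Known legs of the cycle: 1.1009 × 0.8099 × 1.8131 = 1.616594245721
For no arbitrage the full-cycle product must be 1, so the missing rate is 1 / 1.616594245721 ≈ 0.6185844.

0.61858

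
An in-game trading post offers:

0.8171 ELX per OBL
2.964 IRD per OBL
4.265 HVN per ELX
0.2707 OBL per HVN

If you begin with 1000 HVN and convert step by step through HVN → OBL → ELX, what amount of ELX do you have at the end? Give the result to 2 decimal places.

221.19

1000 HVN × 0.2707 = 270.7 OBL
270.7 OBL × 0.8171 = 221.18897 ELX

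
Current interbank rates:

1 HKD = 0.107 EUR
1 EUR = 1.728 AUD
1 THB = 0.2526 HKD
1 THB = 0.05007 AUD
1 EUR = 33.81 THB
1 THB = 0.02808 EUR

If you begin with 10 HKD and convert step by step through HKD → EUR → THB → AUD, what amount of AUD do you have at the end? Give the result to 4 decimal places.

1.8114

10 HKD × 0.107 = 1.07 EUR
1.07 EUR × 33.81 = 36.1767 THB
36.1767 THB × 0.05007 = 1.811367369 AUD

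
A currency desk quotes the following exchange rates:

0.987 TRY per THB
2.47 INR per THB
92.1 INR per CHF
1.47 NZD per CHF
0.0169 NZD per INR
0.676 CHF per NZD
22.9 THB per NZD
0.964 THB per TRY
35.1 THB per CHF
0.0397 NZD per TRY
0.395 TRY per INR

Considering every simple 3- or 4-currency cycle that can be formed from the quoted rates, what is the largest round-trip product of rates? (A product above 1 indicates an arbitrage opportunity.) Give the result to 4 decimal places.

1.0522

NZD→CHF→INR→NZD: 0.676 × 92.1 × 0.0169 = 1.05219
NZD→CHF→THB→INR→NZD: 0.676 × 35.1 × 2.47 × 0.0169 = 0.99046
TRY→NZD→CHF→INR→TRY: 0.0397 × 0.676 × 92.1 × 0.395 = 0.97632
NZD→THB→INR→NZD: 22.9 × 2.47 × 0.0169 = 0.95591
TRY→THB→INR→TRY: 0.964 × 2.47 × 0.395 = 0.94053
TRY→NZD→CHF→THB→TRY: 0.0397 × 0.676 × 35.1 × 0.987 = 0.92974
TRY→NZD→THB→TRY: 0.0397 × 22.9 × 0.987 = 0.89731
TRY→NZD→THB→INR→TRY: 0.0397 × 22.9 × 2.47 × 0.395 = 0.88699
Maximum is NZD→CHF→INR→NZD at 1.0522; arbitrage exists.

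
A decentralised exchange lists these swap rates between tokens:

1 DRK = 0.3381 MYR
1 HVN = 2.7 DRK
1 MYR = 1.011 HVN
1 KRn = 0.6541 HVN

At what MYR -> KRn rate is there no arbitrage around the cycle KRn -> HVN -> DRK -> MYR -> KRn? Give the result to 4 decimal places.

1.6747

Known legs of the cycle: 0.6541 × 2.7 × 0.3381 = 0.597108267
For no arbitrage the full-cycle product must be 1, so the missing rate is 1 / 0.597108267 ≈ 1.674738.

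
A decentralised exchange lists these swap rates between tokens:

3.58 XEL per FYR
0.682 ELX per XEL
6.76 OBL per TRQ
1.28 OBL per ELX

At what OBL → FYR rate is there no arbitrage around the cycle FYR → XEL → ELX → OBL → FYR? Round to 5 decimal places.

Known legs of the cycle: 3.58 × 0.682 × 1.28 = 3.1251968
For no arbitrage the full-cycle product must be 1, so the missing rate is 1 / 3.1251968 ≈ 0.3199798.

0.31998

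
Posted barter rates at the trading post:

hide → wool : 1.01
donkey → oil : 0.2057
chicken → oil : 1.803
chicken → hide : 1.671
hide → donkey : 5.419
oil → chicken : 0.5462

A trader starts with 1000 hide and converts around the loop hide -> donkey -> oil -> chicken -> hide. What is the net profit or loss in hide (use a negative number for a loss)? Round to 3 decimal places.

17.376

1000 hide × 5.419 = 5419 donkey
5419 donkey × 0.2057 = 1114.6883 oil
1114.6883 oil × 0.5462 = 608.84274946 chicken
608.84274946 chicken × 1.671 = 1017.37623434766 hide
Net change: 1017.37623434766 − 1000 = 17.37623434766 hide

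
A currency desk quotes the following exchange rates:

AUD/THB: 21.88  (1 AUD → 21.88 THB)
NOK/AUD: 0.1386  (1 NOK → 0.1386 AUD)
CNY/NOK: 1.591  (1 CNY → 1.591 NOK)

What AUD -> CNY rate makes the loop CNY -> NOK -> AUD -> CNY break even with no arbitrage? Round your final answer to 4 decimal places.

Known legs of the cycle: 1.591 × 0.1386 = 0.2205126
For no arbitrage the full-cycle product must be 1, so the missing rate is 1 / 0.2205126 ≈ 4.534888.

4.5349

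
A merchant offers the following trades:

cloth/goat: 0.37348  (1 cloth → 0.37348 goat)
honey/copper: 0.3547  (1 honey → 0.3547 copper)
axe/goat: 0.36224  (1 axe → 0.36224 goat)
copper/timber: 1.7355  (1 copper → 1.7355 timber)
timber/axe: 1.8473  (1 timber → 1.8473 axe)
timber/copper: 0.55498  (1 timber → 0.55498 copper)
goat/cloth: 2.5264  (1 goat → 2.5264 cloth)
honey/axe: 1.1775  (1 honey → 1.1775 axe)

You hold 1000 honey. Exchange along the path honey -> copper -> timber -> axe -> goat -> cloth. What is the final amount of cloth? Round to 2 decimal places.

1000 honey × 0.3547 = 354.7 copper
354.7 copper × 1.7355 = 615.58185 timber
615.58185 timber × 1.8473 = 1137.164351505 axe
1137.164351505 axe × 0.36224 = 411.9264146891712 goat
411.9264146891712 goat × 2.5264 = 1040.69089407072211968 cloth

1040.69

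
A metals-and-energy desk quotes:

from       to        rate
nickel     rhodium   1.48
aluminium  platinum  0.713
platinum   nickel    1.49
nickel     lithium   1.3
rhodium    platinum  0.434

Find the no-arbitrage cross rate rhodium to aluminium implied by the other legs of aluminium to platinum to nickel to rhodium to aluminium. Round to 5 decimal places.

Known legs of the cycle: 0.713 × 1.49 × 1.48 = 1.5723076
For no arbitrage the full-cycle product must be 1, so the missing rate is 1 / 1.5723076 ≈ 0.6360079.

0.63601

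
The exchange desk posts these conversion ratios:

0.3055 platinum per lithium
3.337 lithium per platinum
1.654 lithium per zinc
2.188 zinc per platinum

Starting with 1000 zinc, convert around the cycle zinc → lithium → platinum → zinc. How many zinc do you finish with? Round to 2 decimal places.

1105.59

1000 zinc × 1.654 = 1654 lithium
1654 lithium × 0.3055 = 505.297 platinum
505.297 platinum × 2.188 = 1105.589836 zinc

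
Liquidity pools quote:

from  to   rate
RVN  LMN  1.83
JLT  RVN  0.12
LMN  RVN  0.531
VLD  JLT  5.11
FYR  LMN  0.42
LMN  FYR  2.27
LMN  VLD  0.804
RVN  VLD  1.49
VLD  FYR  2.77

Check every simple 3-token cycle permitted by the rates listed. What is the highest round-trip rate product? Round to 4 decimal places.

0.9354

LMN→VLD→FYR→LMN: 0.804 × 2.77 × 0.42 = 0.93537
JLT→RVN→VLD→JLT: 0.12 × 1.49 × 5.11 = 0.91367
Maximum is LMN→VLD→FYR→LMN at 0.9354; no arbitrage — every cycle loses value.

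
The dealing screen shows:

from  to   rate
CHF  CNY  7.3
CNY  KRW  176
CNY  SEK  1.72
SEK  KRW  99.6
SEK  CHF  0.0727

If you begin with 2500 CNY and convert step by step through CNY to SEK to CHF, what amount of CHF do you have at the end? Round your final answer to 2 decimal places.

2500 CNY × 1.72 = 4300 SEK
4300 SEK × 0.0727 = 312.61 CHF

312.61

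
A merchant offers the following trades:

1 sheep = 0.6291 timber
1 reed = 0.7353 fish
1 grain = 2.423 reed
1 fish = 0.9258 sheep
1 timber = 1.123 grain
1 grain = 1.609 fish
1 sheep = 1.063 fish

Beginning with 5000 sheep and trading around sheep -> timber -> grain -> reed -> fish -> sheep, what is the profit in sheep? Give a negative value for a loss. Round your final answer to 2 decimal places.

5000 sheep × 0.6291 = 3145.5 timber
3145.5 timber × 1.123 = 3532.3965 grain
3532.3965 grain × 2.423 = 8558.9967195 reed
8558.9967195 reed × 0.7353 = 6293.43028784835 fish
6293.43028784835 fish × 0.9258 = 5826.45776049000243 sheep
Net change: 5826.45776049000243 − 5000 = 826.45776049000243 sheep

826.46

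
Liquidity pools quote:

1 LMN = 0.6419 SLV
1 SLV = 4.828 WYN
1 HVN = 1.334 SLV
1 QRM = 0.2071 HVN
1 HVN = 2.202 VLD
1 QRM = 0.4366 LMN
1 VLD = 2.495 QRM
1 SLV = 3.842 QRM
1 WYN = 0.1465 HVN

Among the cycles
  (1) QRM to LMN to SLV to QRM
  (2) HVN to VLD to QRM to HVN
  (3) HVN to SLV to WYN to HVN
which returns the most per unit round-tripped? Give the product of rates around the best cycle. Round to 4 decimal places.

1.1378

(1) 0.4366 × 0.6419 × 3.842 = 1.07673
(2) 2.202 × 2.495 × 0.2071 = 1.13781
(3) 1.334 × 4.828 × 0.1465 = 0.94354
Highest is cycle (2) at 1.1378 (>1, arbitrage).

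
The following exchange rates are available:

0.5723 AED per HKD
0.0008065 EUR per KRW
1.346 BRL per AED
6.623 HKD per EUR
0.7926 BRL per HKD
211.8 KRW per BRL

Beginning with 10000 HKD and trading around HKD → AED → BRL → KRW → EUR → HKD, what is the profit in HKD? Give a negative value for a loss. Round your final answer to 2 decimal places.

-1285.27

10000 HKD × 0.5723 = 5723 AED
5723 AED × 1.346 = 7703.158 BRL
7703.158 BRL × 211.8 = 1631528.8644 KRW
1631528.8644 KRW × 0.0008065 = 1315.8280291386 EUR
1315.8280291386 EUR × 6.623 = 8714.7290369849478 HKD
Net change: 8714.7290369849478 − 10000 = -1285.2709630150522 HKD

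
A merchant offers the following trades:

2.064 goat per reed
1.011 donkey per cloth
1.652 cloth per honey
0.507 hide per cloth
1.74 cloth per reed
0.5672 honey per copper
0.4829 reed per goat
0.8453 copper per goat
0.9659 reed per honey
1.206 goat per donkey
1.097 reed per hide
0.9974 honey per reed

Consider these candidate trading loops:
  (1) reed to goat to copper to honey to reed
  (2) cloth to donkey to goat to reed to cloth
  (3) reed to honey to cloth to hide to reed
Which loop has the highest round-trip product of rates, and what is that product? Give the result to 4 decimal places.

1.0245

(1) 2.064 × 0.8453 × 0.5672 × 0.9659 = 0.95585
(2) 1.011 × 1.206 × 0.4829 × 1.74 = 1.02448
(3) 0.9974 × 1.652 × 0.507 × 1.097 = 0.91642
Highest is cycle (2) at 1.0245 (>1, arbitrage).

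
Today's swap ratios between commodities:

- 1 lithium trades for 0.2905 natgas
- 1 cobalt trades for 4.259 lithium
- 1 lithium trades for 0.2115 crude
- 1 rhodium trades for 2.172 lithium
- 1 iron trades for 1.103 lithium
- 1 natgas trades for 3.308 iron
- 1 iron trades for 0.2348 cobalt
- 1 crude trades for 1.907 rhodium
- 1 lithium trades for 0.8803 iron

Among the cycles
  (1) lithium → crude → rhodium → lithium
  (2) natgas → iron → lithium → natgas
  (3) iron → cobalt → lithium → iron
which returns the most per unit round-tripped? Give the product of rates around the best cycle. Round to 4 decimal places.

1.0600

(1) 0.2115 × 1.907 × 2.172 = 0.87603
(2) 3.308 × 1.103 × 0.2905 = 1.05995
(3) 0.2348 × 4.259 × 0.8803 = 0.88031
Highest is cycle (2) at 1.0600 (>1, arbitrage).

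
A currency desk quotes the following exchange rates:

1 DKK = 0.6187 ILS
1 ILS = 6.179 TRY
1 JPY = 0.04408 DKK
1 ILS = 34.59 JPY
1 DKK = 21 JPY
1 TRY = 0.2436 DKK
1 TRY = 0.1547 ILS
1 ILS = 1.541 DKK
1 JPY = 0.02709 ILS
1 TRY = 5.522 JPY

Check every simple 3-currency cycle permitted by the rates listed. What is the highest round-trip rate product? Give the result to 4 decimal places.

DKK→ILS→JPY→DKK: 0.6187 × 34.59 × 0.04408 = 0.94335
DKK→ILS→TRY→DKK: 0.6187 × 6.179 × 0.2436 = 0.93127
JPY→ILS→TRY→JPY: 0.02709 × 6.179 × 5.522 = 0.92432
DKK→JPY→ILS→DKK: 21 × 0.02709 × 1.541 = 0.87666
Maximum is DKK→ILS→JPY→DKK at 0.9433; no arbitrage — every cycle loses value.

0.9433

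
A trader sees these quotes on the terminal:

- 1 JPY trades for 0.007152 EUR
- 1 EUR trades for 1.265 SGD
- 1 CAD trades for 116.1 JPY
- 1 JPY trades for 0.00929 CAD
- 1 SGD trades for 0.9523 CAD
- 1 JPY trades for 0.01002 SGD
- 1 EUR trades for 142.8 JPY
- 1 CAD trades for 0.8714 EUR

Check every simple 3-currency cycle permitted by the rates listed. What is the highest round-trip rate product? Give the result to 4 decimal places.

1.1560

JPY→CAD→EUR→JPY: 0.00929 × 0.8714 × 142.8 = 1.15601
JPY→SGD→CAD→JPY: 0.01002 × 0.9523 × 116.1 = 1.10783
CAD→EUR→SGD→CAD: 0.8714 × 1.265 × 0.9523 = 1.04974
Maximum is JPY→CAD→EUR→JPY at 1.1560; arbitrage exists.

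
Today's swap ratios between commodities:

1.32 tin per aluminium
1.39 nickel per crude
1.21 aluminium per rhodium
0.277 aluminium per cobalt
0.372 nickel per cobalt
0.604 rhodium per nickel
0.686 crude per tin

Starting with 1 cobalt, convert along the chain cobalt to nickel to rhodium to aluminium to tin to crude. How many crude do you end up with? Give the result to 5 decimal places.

0.24619

1 cobalt × 0.372 = 0.372 nickel
0.372 nickel × 0.604 = 0.224688 rhodium
0.224688 rhodium × 1.21 = 0.27187248 aluminium
0.27187248 aluminium × 1.32 = 0.3588716736 tin
0.3588716736 tin × 0.686 = 0.2461859680896 crude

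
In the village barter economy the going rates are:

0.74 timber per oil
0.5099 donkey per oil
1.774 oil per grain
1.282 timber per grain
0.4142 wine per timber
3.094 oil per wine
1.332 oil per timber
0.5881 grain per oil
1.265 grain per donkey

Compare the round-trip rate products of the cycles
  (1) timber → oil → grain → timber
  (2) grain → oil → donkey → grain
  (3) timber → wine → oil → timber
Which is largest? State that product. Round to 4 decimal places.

(1) 1.332 × 0.5881 × 1.282 = 1.00425
(2) 1.774 × 0.5099 × 1.265 = 1.14427
(3) 0.4142 × 3.094 × 0.74 = 0.94834
Highest is cycle (2) at 1.1443 (>1, arbitrage).

1.1443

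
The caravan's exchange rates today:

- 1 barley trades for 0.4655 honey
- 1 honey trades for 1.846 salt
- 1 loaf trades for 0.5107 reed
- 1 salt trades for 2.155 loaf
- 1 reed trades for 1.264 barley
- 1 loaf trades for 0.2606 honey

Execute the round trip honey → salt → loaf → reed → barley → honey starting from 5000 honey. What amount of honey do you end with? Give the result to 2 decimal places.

5000 honey × 1.846 = 9230 salt
9230 salt × 2.155 = 19890.65 loaf
19890.65 loaf × 0.5107 = 10158.154955 reed
10158.154955 reed × 1.264 = 12839.90786312 barley
12839.90786312 barley × 0.4655 = 5976.97711028236 honey

5976.98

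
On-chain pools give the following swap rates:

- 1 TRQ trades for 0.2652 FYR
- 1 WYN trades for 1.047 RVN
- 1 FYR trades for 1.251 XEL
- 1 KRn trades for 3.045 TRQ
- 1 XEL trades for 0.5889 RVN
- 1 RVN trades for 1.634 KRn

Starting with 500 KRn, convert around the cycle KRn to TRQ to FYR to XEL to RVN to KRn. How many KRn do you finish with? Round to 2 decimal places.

486.05

500 KRn × 3.045 = 1522.5 TRQ
1522.5 TRQ × 0.2652 = 403.767 FYR
403.767 FYR × 1.251 = 505.112517 XEL
505.112517 XEL × 0.5889 = 297.4607612613 RVN
297.4607612613 RVN × 1.634 = 486.0508839009642 KRn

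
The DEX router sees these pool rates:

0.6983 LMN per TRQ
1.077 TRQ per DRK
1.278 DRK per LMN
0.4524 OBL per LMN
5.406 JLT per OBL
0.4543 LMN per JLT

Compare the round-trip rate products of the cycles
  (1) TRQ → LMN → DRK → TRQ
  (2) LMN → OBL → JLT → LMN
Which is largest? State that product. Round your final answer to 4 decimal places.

(1) 0.6983 × 1.278 × 1.077 = 0.96114
(2) 0.4524 × 5.406 × 0.4543 = 1.11107
Highest is cycle (2) at 1.1111 (>1, arbitrage).

1.1111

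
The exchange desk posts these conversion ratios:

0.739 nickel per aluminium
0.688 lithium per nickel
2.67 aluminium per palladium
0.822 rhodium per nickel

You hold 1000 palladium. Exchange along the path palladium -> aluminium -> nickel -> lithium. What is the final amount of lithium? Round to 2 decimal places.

1357.51

1000 palladium × 2.67 = 2670 aluminium
2670 aluminium × 0.739 = 1973.13 nickel
1973.13 nickel × 0.688 = 1357.51344 lithium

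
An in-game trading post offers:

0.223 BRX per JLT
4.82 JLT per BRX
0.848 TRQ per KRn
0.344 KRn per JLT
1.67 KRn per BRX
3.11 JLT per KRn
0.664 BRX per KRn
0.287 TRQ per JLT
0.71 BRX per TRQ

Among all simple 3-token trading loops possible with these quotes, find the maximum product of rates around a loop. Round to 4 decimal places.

KRn→JLT→BRX→KRn: 3.11 × 0.223 × 1.67 = 1.15820
KRn→BRX→JLT→KRn: 0.664 × 4.82 × 0.344 = 1.10097
TRQ→BRX→KRn→TRQ: 0.71 × 1.67 × 0.848 = 1.00547
TRQ→BRX→JLT→TRQ: 0.71 × 4.82 × 0.287 = 0.98217
Maximum is KRn→JLT→BRX→KRn at 1.1582; arbitrage exists.

1.1582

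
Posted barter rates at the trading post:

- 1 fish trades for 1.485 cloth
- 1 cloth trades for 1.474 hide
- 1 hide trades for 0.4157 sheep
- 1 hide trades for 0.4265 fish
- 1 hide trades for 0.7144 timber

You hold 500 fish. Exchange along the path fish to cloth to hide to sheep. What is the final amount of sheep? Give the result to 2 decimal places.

500 fish × 1.485 = 742.5 cloth
742.5 cloth × 1.474 = 1094.445 hide
1094.445 hide × 0.4157 = 454.9607865 sheep

454.96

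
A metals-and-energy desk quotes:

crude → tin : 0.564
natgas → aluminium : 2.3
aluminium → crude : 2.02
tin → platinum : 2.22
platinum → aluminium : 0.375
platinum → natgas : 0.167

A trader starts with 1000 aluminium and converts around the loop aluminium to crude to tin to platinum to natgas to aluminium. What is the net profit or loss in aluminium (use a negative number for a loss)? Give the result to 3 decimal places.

-28.534

1000 aluminium × 2.02 = 2020 crude
2020 crude × 0.564 = 1139.28 tin
1139.28 tin × 2.22 = 2529.2016 platinum
2529.2016 platinum × 0.167 = 422.3766672 natgas
422.3766672 natgas × 2.3 = 971.46633456 aluminium
Net change: 971.46633456 − 1000 = -28.53366544 aluminium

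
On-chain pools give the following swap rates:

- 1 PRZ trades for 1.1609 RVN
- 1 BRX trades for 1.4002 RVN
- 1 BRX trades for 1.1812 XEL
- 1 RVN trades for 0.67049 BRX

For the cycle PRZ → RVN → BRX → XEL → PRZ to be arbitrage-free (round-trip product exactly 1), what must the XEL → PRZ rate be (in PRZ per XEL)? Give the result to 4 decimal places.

1.0877

Known legs of the cycle: 1.1609 × 0.67049 × 1.1812 = 0.9194128185892
For no arbitrage the full-cycle product must be 1, so the missing rate is 1 / 0.9194128185892 ≈ 1.087651.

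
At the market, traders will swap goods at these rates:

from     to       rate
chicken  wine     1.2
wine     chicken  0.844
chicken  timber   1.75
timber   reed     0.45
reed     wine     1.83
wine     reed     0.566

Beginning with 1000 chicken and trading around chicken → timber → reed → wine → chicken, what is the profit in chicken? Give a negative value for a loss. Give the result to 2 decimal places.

216.31

1000 chicken × 1.75 = 1750 timber
1750 timber × 0.45 = 787.5 reed
787.5 reed × 1.83 = 1441.125 wine
1441.125 wine × 0.844 = 1216.3095 chicken
Net change: 1216.3095 − 1000 = 216.3095 chicken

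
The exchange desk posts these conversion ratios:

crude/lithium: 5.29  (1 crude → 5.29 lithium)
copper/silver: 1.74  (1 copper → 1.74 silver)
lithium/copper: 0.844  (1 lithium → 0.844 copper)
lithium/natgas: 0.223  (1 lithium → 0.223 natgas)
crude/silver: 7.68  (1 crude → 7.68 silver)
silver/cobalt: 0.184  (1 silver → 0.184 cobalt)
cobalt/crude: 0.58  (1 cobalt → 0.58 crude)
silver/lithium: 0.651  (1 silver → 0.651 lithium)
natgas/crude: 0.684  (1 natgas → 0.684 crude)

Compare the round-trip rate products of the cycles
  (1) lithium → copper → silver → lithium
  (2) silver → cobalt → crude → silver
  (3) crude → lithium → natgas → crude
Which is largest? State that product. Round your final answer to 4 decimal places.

(1) 0.844 × 1.74 × 0.651 = 0.95603
(2) 0.184 × 0.58 × 7.68 = 0.81961
(3) 5.29 × 0.223 × 0.684 = 0.80689
Highest is cycle (1) at 0.9560 (≤1, no arbitrage).

0.9560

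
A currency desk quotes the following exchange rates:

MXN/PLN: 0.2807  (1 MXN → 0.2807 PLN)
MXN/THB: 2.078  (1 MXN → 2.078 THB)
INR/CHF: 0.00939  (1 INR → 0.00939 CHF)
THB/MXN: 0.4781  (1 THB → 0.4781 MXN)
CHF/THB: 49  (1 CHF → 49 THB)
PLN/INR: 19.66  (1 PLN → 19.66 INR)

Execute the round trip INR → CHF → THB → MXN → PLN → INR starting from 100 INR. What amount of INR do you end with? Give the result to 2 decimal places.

121.40

100 INR × 0.00939 = 0.939 CHF
0.939 CHF × 49 = 46.011 THB
46.011 THB × 0.4781 = 21.9978591 MXN
21.9978591 MXN × 0.2807 = 6.17479904937 PLN
6.17479904937 PLN × 19.66 = 121.3965493106142 INR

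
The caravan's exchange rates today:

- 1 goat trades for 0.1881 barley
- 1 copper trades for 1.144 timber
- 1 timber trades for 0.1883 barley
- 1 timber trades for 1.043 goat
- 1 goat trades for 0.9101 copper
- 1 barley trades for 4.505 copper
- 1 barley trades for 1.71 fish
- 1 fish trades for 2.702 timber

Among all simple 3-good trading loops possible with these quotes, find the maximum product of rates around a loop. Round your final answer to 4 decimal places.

copper→timber→goat→copper: 1.144 × 1.043 × 0.9101 = 1.08592
barley→copper→timber→barley: 4.505 × 1.144 × 0.1883 = 0.97045
barley→fish→timber→barley: 1.71 × 2.702 × 0.1883 = 0.87003
Maximum is copper→timber→goat→copper at 1.0859; arbitrage exists.

1.0859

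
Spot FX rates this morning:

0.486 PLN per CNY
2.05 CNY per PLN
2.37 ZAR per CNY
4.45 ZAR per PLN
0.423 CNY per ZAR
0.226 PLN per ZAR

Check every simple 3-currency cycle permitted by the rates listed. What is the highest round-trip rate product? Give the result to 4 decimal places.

PLN→CNY→ZAR→PLN: 2.05 × 2.37 × 0.226 = 1.09802
PLN→ZAR→CNY→PLN: 4.45 × 0.423 × 0.486 = 0.91482
Maximum is PLN→CNY→ZAR→PLN at 1.0980; arbitrage exists.

1.0980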